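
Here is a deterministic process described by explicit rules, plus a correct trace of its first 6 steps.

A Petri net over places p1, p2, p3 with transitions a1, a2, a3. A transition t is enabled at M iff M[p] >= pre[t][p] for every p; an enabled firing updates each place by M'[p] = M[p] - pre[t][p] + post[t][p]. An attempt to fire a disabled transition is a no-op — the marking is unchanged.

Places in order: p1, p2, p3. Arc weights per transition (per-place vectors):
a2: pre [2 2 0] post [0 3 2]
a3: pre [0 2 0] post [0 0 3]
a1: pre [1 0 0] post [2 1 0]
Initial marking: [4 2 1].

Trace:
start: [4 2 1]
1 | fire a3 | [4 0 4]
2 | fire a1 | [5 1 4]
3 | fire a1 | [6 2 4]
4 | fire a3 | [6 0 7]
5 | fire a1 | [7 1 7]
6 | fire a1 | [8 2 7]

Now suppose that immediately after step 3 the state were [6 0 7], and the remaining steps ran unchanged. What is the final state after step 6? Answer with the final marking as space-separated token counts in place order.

8 2 7

state after step 3 := [6 0 7]
4 | fire a3 | [6 0 7]
5 | fire a1 | [7 1 7]
6 | fire a1 | [8 2 7]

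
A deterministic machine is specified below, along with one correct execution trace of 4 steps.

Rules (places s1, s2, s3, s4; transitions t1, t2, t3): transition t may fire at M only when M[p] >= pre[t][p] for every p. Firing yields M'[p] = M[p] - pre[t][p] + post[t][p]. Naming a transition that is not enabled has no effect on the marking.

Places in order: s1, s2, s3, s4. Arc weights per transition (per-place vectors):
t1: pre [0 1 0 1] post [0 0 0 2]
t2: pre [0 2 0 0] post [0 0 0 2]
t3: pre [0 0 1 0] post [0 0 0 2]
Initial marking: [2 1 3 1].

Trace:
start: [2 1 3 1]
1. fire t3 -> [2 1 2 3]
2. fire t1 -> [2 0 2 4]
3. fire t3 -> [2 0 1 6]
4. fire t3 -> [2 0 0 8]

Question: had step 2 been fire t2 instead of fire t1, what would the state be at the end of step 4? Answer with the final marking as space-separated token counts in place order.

2 1 0 7

(re-executing from step 2 with the substitution; state before step 2: [2 1 2 3])
2. fire t2 -> [2 1 2 3]
3. fire t3 -> [2 1 1 5]
4. fire t3 -> [2 1 0 7]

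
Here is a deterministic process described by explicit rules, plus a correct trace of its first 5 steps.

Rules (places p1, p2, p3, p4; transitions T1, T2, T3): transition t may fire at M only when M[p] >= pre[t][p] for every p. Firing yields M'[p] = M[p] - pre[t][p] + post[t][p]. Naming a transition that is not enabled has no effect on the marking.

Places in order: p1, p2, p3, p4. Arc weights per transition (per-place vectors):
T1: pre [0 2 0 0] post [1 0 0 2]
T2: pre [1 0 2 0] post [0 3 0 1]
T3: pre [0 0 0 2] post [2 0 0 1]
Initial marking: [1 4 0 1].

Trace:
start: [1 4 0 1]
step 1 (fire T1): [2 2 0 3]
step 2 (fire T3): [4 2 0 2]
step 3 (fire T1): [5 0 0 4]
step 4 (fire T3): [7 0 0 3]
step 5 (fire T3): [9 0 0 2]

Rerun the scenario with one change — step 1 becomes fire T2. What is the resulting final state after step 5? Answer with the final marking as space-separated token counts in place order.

6 2 0 1

(re-executing from step 1 with the substitution; state before step 1: [1 4 0 1])
step 1 (fire T2): [1 4 0 1]
step 2 (fire T3): [1 4 0 1]
step 3 (fire T1): [2 2 0 3]
step 4 (fire T3): [4 2 0 2]
step 5 (fire T3): [6 2 0 1]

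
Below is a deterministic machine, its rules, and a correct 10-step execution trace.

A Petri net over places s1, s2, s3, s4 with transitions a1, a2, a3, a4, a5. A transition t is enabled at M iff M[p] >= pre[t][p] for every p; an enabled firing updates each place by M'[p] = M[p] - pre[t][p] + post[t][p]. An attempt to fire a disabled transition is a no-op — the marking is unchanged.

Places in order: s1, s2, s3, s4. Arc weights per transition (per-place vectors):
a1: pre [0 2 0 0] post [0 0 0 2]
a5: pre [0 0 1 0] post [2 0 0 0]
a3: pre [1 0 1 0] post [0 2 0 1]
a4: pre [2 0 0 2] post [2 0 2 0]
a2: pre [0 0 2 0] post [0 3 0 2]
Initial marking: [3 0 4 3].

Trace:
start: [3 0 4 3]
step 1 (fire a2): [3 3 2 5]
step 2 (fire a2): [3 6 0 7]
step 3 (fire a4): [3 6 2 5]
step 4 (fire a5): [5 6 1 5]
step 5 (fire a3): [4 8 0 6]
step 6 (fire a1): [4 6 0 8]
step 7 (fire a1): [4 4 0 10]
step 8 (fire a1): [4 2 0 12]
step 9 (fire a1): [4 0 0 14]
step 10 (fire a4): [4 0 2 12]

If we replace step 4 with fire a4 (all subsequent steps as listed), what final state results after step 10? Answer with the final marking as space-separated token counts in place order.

2 0 5 10

(re-executing from step 4 with the substitution; state before step 4: [3 6 2 5])
step 4 (fire a4): [3 6 4 3]
step 5 (fire a3): [2 8 3 4]
step 6 (fire a1): [2 6 3 6]
step 7 (fire a1): [2 4 3 8]
step 8 (fire a1): [2 2 3 10]
step 9 (fire a1): [2 0 3 12]
step 10 (fire a4): [2 0 5 10]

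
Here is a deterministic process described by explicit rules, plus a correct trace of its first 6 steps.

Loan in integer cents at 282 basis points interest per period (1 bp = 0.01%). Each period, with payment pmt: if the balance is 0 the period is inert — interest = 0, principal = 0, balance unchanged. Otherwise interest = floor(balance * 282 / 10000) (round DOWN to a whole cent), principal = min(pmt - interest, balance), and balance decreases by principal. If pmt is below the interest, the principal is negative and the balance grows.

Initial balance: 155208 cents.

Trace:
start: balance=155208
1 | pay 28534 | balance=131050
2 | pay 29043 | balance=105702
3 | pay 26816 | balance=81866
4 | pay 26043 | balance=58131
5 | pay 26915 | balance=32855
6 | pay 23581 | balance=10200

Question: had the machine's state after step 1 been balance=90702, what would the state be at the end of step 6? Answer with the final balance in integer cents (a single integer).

state after step 1 := balance=90702
2 | pay 29043 | balance=64216
3 | pay 26816 | balance=39210
4 | pay 26043 | balance=14272
5 | pay 26915 | balance=0
6 | pay 23581 | balance=0

0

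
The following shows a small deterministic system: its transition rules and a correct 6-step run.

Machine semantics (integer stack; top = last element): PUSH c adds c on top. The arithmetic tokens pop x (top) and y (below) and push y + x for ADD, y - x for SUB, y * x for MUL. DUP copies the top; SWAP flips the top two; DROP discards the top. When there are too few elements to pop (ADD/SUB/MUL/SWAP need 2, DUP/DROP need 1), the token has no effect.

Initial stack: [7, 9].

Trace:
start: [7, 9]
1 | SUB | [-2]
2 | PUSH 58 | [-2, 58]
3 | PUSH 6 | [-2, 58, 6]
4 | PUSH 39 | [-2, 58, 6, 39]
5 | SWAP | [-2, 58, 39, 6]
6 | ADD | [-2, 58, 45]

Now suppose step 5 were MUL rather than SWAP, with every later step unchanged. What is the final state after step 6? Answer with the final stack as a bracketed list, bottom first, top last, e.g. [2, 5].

[-2, 292]

(re-executing from step 5 with the substitution; state before step 5: [-2, 58, 6, 39])
5 | MUL | [-2, 58, 234]
6 | ADD | [-2, 292]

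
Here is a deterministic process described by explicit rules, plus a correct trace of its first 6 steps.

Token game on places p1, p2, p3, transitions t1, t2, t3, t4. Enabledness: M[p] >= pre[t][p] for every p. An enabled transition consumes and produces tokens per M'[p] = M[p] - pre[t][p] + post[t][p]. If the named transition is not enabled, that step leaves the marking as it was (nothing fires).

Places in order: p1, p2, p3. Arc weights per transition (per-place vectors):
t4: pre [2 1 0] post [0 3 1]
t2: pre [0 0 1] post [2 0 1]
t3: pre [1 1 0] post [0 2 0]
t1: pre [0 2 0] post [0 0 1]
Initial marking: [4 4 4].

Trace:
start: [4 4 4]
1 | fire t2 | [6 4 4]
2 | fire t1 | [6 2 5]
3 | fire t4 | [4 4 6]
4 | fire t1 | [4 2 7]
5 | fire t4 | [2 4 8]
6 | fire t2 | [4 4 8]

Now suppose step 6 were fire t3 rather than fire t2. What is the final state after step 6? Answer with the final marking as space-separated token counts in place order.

1 5 8

(re-executing from step 6 with the substitution; state before step 6: [2 4 8])
6 | fire t3 | [1 5 8]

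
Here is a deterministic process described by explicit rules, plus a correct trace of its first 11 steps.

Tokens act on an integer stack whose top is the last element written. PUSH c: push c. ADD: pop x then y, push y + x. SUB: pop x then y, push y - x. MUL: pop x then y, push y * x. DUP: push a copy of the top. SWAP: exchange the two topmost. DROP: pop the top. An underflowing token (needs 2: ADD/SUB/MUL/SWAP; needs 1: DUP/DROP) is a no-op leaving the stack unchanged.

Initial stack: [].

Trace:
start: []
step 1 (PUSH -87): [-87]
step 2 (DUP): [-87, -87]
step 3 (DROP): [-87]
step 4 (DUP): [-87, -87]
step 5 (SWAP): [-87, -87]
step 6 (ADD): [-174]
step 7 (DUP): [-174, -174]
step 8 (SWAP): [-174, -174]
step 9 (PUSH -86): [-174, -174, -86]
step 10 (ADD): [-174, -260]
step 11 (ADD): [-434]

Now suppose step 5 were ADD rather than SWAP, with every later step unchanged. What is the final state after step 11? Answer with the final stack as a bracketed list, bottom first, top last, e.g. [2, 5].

(re-executing from step 5 with the substitution; state before step 5: [-87, -87])
step 5 (ADD): [-174]
step 6 (ADD): [-174]
step 7 (DUP): [-174, -174]
step 8 (SWAP): [-174, -174]
step 9 (PUSH -86): [-174, -174, -86]
step 10 (ADD): [-174, -260]
step 11 (ADD): [-434]

[-434]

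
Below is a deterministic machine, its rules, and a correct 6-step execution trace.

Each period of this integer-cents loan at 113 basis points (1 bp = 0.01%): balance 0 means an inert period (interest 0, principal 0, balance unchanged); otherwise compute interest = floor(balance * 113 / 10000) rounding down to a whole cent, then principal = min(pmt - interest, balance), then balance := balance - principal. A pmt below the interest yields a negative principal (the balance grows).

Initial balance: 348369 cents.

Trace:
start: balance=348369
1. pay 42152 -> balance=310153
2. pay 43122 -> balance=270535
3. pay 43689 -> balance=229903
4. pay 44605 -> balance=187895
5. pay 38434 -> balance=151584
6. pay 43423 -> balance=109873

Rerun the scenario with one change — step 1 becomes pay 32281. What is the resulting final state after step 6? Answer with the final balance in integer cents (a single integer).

(re-executing from step 1 with the substitution; state before step 1: balance=348369)
1. pay 32281 -> balance=320024
2. pay 43122 -> balance=280518
3. pay 43689 -> balance=239998
4. pay 44605 -> balance=198104
5. pay 38434 -> balance=161908
6. pay 43423 -> balance=120314

120314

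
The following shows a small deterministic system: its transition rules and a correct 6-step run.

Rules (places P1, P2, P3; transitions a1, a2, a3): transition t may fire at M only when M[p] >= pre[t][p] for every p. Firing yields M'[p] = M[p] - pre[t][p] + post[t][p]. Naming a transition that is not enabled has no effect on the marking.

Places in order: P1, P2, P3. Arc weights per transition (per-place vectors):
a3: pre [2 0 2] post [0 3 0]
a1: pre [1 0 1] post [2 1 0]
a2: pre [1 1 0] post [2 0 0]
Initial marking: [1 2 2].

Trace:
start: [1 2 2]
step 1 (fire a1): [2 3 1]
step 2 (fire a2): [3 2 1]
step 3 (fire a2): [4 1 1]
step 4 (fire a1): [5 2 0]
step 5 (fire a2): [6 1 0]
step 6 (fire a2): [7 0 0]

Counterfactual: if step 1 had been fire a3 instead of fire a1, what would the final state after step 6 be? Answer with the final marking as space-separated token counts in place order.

(re-executing from step 1 with the substitution; state before step 1: [1 2 2])
step 1 (fire a3): [1 2 2]
step 2 (fire a2): [2 1 2]
step 3 (fire a2): [3 0 2]
step 4 (fire a1): [4 1 1]
step 5 (fire a2): [5 0 1]
step 6 (fire a2): [5 0 1]

5 0 1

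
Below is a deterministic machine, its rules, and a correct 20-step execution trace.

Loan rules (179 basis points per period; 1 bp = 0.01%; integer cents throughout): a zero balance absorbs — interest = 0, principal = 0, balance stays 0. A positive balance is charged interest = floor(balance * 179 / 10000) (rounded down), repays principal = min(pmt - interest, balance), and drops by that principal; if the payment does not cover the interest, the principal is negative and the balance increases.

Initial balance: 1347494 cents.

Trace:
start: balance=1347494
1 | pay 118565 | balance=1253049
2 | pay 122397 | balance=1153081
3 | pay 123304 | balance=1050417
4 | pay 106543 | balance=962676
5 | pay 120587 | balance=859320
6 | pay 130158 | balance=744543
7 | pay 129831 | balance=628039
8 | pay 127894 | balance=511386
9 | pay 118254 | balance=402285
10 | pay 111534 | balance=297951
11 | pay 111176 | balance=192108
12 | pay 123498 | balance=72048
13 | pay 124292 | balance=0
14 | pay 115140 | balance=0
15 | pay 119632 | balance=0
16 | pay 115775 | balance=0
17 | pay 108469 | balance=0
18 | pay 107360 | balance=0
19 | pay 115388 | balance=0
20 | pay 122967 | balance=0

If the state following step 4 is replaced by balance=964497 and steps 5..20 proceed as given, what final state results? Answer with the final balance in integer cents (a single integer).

0

state after step 4 := balance=964497
5 | pay 120587 | balance=861174
6 | pay 130158 | balance=746431
7 | pay 129831 | balance=629961
8 | pay 127894 | balance=513343
9 | pay 118254 | balance=404277
10 | pay 111534 | balance=299979
11 | pay 111176 | balance=194172
12 | pay 123498 | balance=74149
13 | pay 124292 | balance=0
14 | pay 115140 | balance=0
15 | pay 119632 | balance=0
16 | pay 115775 | balance=0
17 | pay 108469 | balance=0
18 | pay 107360 | balance=0
19 | pay 115388 | balance=0
20 | pay 122967 | balance=0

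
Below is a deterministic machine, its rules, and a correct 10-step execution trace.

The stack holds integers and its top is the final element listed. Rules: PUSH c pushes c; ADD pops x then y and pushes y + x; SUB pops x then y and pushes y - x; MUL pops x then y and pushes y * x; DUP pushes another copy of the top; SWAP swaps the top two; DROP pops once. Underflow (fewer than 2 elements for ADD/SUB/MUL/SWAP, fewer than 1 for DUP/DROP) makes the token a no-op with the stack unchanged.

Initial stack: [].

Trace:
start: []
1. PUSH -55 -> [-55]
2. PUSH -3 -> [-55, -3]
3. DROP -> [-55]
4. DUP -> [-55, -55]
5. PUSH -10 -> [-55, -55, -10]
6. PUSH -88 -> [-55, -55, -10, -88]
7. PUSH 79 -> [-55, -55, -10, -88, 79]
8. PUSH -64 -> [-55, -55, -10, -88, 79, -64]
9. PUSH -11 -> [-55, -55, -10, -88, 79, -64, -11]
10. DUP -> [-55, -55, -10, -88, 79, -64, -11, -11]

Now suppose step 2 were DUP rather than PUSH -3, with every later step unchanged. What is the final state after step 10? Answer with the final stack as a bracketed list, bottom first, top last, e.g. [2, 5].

[-55, -55, -10, -88, 79, -64, -11, -11]

(re-executing from step 2 with the substitution; state before step 2: [-55])
2. DUP -> [-55, -55]
3. DROP -> [-55]
4. DUP -> [-55, -55]
5. PUSH -10 -> [-55, -55, -10]
6. PUSH -88 -> [-55, -55, -10, -88]
7. PUSH 79 -> [-55, -55, -10, -88, 79]
8. PUSH -64 -> [-55, -55, -10, -88, 79, -64]
9. PUSH -11 -> [-55, -55, -10, -88, 79, -64, -11]
10. DUP -> [-55, -55, -10, -88, 79, -64, -11, -11]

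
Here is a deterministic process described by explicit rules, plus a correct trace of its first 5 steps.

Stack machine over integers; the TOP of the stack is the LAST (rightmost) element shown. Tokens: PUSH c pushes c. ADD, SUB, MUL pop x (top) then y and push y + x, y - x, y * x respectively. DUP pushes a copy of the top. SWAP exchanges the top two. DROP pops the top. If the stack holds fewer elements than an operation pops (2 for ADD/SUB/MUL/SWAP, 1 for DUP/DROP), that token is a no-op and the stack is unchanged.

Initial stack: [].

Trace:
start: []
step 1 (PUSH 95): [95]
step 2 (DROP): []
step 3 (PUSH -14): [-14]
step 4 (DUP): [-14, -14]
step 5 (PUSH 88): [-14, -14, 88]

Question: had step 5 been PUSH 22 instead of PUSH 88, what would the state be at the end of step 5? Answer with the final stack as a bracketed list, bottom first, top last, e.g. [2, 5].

[-14, -14, 22]

(re-executing from step 5 with the substitution; state before step 5: [-14, -14])
step 5 (PUSH 22): [-14, -14, 22]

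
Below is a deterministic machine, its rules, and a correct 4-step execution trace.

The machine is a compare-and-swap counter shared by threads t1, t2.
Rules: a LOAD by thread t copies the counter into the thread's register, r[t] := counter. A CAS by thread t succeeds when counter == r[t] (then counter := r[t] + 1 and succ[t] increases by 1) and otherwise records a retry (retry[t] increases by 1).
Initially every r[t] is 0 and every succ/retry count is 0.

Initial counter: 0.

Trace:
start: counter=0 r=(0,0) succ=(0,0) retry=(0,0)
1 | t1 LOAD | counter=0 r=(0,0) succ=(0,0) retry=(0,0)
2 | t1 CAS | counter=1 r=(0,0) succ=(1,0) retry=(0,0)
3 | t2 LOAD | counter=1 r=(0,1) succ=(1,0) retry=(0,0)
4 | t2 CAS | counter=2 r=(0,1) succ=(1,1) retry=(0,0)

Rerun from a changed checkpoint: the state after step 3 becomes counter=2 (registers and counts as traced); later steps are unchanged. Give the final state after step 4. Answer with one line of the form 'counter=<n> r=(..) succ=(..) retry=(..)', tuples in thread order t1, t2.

counter=2 r=(0,1) succ=(1,0) retry=(0,1)

state after step 3 := counter=2 r=(0,1) succ=(1,0) retry=(0,0)
4 | t2 CAS | counter=2 r=(0,1) succ=(1,0) retry=(0,1)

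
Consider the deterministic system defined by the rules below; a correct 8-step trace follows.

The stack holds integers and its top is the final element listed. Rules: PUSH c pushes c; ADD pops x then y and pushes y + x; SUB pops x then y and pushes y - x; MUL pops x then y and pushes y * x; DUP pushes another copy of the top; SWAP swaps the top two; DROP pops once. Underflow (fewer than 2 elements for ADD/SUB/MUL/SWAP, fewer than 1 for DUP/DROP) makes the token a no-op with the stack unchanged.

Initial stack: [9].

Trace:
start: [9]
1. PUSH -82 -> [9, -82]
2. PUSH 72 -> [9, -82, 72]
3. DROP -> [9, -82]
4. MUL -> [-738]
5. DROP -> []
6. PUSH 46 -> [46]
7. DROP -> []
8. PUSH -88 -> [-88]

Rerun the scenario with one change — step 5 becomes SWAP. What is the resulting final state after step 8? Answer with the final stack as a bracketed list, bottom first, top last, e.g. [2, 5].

(re-executing from step 5 with the substitution; state before step 5: [-738])
5. SWAP -> [-738]
6. PUSH 46 -> [-738, 46]
7. DROP -> [-738]
8. PUSH -88 -> [-738, -88]

[-738, -88]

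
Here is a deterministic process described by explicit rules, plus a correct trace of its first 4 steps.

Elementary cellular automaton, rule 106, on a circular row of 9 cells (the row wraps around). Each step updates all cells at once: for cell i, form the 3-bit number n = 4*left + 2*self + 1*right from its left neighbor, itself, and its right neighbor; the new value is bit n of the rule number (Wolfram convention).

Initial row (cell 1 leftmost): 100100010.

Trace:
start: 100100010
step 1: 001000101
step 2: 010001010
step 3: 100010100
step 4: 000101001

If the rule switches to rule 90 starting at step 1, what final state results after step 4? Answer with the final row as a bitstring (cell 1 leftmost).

(re-executing steps 1..4 under rule 90; state before step 1: 100100010)
step 1: 011010100
step 2: 111000010
step 3: 101100100
step 4: 001111011

001111011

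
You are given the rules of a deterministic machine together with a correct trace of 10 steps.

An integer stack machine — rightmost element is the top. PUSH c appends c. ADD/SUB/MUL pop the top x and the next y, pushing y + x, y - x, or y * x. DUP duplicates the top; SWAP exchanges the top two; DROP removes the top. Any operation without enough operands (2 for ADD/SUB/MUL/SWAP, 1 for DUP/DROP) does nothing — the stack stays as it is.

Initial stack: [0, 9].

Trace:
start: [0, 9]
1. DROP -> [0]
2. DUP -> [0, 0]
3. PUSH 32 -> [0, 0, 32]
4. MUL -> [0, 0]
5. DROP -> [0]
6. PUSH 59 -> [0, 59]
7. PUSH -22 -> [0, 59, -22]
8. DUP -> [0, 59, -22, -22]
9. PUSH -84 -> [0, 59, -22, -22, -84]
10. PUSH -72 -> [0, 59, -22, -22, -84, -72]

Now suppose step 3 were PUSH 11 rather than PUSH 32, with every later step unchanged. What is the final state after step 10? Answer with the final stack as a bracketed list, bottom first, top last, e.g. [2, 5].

[0, 59, -22, -22, -84, -72]

(re-executing from step 3 with the substitution; state before step 3: [0, 0])
3. PUSH 11 -> [0, 0, 11]
4. MUL -> [0, 0]
5. DROP -> [0]
6. PUSH 59 -> [0, 59]
7. PUSH -22 -> [0, 59, -22]
8. DUP -> [0, 59, -22, -22]
9. PUSH -84 -> [0, 59, -22, -22, -84]
10. PUSH -72 -> [0, 59, -22, -22, -84, -72]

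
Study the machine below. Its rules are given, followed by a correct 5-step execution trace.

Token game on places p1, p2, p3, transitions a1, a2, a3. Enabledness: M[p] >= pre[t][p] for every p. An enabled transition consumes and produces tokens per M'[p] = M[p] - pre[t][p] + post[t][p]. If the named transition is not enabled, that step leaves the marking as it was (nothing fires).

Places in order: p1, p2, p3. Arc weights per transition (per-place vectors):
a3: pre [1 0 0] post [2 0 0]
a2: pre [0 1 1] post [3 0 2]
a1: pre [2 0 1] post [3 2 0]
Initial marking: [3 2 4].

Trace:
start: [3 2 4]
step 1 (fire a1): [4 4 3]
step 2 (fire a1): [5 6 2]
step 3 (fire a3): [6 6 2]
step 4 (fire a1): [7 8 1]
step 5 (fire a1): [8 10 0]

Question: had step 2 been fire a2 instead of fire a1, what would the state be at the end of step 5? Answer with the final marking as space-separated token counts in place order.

(re-executing from step 2 with the substitution; state before step 2: [4 4 3])
step 2 (fire a2): [7 3 4]
step 3 (fire a3): [8 3 4]
step 4 (fire a1): [9 5 3]
step 5 (fire a1): [10 7 2]

10 7 2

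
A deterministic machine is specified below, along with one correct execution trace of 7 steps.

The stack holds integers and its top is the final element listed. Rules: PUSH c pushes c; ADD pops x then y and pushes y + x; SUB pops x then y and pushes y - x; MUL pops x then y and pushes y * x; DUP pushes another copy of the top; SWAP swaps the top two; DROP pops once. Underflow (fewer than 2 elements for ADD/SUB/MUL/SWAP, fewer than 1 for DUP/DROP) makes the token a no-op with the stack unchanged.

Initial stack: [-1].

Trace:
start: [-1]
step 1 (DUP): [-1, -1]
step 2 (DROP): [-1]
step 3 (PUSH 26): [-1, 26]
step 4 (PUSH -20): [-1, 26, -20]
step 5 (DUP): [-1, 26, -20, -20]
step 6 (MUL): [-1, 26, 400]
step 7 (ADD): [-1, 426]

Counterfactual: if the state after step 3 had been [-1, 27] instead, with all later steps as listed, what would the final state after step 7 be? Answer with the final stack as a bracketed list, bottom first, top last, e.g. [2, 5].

[-1, 427]

state after step 3 := [-1, 27]
step 4 (PUSH -20): [-1, 27, -20]
step 5 (DUP): [-1, 27, -20, -20]
step 6 (MUL): [-1, 27, 400]
step 7 (ADD): [-1, 427]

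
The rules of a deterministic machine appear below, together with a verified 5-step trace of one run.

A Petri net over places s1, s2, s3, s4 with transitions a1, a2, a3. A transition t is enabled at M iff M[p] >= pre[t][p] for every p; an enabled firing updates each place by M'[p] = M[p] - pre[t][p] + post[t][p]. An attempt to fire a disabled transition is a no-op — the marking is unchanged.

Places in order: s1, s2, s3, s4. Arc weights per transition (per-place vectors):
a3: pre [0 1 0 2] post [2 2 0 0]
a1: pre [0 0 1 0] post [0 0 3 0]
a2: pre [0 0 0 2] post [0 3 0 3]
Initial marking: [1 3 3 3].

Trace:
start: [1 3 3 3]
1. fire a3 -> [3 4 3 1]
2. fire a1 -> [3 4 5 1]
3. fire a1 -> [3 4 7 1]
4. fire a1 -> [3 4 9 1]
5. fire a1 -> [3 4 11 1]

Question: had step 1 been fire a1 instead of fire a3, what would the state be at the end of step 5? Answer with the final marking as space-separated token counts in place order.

1 3 13 3

(re-executing from step 1 with the substitution; state before step 1: [1 3 3 3])
1. fire a1 -> [1 3 5 3]
2. fire a1 -> [1 3 7 3]
3. fire a1 -> [1 3 9 3]
4. fire a1 -> [1 3 11 3]
5. fire a1 -> [1 3 13 3]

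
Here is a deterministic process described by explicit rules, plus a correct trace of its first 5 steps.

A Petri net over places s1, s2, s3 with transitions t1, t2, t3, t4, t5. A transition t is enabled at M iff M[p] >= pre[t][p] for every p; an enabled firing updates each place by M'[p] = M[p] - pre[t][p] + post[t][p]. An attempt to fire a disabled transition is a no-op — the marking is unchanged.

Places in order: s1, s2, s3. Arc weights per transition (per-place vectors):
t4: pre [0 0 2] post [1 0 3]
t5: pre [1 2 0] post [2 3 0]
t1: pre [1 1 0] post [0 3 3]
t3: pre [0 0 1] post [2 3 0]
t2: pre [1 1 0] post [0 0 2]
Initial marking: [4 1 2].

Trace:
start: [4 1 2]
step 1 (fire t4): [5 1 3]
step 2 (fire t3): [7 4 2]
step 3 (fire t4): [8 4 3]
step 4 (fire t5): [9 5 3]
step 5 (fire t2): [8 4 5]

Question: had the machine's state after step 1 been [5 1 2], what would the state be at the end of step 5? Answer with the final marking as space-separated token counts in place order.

7 4 3

state after step 1 := [5 1 2]
step 2 (fire t3): [7 4 1]
step 3 (fire t4): [7 4 1]
step 4 (fire t5): [8 5 1]
step 5 (fire t2): [7 4 3]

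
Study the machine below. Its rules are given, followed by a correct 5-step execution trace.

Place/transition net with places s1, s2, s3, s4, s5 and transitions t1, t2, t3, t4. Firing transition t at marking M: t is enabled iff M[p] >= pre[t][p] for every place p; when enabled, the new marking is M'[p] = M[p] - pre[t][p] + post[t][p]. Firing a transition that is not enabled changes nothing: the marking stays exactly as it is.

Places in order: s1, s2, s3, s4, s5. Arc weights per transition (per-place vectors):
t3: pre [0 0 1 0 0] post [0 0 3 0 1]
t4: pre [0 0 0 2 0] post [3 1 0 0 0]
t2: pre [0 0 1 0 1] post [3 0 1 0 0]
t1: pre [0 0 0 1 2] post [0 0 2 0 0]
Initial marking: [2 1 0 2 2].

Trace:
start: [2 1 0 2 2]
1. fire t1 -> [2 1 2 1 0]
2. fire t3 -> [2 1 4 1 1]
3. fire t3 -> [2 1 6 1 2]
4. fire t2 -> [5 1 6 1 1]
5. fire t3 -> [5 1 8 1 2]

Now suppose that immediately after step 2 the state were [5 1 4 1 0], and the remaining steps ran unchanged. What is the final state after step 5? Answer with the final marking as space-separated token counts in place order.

state after step 2 := [5 1 4 1 0]
3. fire t3 -> [5 1 6 1 1]
4. fire t2 -> [8 1 6 1 0]
5. fire t3 -> [8 1 8 1 1]

8 1 8 1 1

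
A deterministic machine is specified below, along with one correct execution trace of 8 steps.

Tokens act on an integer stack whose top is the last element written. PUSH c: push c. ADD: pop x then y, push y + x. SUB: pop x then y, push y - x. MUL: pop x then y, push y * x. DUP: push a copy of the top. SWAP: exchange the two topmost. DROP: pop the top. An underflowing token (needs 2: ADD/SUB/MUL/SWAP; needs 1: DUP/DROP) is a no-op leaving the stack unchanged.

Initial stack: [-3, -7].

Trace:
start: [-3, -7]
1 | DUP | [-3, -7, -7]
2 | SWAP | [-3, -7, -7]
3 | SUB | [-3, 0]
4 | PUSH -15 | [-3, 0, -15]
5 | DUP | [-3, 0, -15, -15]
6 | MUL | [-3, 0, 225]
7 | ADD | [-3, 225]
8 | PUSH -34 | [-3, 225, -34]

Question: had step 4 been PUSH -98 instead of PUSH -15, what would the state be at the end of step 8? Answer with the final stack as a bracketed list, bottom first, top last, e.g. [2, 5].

(re-executing from step 4 with the substitution; state before step 4: [-3, 0])
4 | PUSH -98 | [-3, 0, -98]
5 | DUP | [-3, 0, -98, -98]
6 | MUL | [-3, 0, 9604]
7 | ADD | [-3, 9604]
8 | PUSH -34 | [-3, 9604, -34]

[-3, 9604, -34]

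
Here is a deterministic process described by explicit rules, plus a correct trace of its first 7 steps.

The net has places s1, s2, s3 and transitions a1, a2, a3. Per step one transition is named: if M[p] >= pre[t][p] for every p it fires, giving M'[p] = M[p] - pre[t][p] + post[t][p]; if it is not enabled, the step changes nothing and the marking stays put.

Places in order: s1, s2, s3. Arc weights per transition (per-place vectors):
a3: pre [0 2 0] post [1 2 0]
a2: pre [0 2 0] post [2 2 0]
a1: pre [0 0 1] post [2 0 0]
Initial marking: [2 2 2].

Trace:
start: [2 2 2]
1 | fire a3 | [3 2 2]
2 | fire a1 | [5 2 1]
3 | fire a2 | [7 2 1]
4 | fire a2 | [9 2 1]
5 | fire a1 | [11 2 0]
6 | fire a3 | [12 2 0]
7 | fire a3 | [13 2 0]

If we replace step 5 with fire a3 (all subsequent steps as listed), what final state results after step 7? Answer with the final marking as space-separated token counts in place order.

(re-executing from step 5 with the substitution; state before step 5: [9 2 1])
5 | fire a3 | [10 2 1]
6 | fire a3 | [11 2 1]
7 | fire a3 | [12 2 1]

12 2 1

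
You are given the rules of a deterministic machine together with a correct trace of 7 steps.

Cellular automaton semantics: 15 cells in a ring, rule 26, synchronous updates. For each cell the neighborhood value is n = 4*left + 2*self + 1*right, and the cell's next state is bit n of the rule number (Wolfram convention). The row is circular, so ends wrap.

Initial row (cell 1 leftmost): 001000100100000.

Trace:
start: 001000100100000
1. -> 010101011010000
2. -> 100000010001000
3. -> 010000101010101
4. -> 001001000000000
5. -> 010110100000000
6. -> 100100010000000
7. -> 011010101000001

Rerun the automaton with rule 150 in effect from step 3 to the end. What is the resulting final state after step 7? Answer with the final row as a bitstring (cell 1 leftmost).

(re-executing steps 3..7 under rule 150; state before step 3: 100000010001000)
3. -> 110000111011101
4. -> 101001010001000
5. -> 101111011011101
6. -> 000110000001000
7. -> 001001000011100

001001000011100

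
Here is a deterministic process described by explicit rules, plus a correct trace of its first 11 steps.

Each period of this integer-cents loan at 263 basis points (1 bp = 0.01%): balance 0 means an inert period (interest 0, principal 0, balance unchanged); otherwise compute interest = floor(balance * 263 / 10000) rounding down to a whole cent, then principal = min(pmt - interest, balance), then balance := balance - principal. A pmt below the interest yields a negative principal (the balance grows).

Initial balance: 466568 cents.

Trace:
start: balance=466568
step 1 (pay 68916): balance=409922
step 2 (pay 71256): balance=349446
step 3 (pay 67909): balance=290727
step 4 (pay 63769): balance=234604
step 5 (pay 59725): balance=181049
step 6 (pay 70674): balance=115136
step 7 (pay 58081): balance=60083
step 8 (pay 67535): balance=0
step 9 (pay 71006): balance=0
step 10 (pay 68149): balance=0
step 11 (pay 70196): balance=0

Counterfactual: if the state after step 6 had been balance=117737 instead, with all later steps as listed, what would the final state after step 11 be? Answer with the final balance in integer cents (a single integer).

0

state after step 6 := balance=117737
step 7 (pay 58081): balance=62752
step 8 (pay 67535): balance=0
step 9 (pay 71006): balance=0
step 10 (pay 68149): balance=0
step 11 (pay 70196): balance=0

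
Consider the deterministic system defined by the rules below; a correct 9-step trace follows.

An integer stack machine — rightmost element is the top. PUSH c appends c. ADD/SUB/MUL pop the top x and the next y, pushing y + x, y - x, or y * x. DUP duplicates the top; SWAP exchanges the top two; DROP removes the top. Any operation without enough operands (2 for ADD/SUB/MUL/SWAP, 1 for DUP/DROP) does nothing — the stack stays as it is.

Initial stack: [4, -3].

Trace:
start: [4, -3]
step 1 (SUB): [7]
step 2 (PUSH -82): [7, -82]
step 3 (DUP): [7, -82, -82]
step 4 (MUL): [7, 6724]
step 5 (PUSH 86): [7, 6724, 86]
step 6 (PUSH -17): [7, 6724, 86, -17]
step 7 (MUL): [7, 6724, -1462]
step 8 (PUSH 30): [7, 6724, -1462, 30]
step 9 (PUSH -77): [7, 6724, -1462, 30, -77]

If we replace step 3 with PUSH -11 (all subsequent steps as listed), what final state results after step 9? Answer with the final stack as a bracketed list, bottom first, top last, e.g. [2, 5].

[7, 902, -1462, 30, -77]

(re-executing from step 3 with the substitution; state before step 3: [7, -82])
step 3 (PUSH -11): [7, -82, -11]
step 4 (MUL): [7, 902]
step 5 (PUSH 86): [7, 902, 86]
step 6 (PUSH -17): [7, 902, 86, -17]
step 7 (MUL): [7, 902, -1462]
step 8 (PUSH 30): [7, 902, -1462, 30]
step 9 (PUSH -77): [7, 902, -1462, 30, -77]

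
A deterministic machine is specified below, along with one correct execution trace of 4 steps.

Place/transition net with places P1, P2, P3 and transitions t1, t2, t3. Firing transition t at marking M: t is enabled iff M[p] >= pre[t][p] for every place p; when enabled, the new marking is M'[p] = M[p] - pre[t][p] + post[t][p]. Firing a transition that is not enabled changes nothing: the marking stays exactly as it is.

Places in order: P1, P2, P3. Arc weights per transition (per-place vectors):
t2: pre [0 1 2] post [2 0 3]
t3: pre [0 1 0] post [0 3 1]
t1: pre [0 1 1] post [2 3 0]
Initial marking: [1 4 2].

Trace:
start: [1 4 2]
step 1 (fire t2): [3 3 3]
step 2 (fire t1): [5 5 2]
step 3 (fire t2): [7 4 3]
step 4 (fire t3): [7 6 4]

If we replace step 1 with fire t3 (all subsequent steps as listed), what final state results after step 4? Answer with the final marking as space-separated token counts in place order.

5 9 4

(re-executing from step 1 with the substitution; state before step 1: [1 4 2])
step 1 (fire t3): [1 6 3]
step 2 (fire t1): [3 8 2]
step 3 (fire t2): [5 7 3]
step 4 (fire t3): [5 9 4]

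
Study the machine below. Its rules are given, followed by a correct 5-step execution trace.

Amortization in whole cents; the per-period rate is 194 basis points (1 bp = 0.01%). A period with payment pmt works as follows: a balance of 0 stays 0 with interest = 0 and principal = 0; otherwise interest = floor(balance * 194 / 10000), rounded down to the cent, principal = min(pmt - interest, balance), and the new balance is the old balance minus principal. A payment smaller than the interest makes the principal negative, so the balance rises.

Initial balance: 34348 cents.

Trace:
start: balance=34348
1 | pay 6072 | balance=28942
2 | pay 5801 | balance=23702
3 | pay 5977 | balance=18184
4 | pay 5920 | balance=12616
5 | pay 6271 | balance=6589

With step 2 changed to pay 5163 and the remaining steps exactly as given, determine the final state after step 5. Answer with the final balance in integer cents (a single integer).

(re-executing from step 2 with the substitution; state before step 2: balance=28942)
2 | pay 5163 | balance=24340
3 | pay 5977 | balance=18835
4 | pay 5920 | balance=13280
5 | pay 6271 | balance=7266

7266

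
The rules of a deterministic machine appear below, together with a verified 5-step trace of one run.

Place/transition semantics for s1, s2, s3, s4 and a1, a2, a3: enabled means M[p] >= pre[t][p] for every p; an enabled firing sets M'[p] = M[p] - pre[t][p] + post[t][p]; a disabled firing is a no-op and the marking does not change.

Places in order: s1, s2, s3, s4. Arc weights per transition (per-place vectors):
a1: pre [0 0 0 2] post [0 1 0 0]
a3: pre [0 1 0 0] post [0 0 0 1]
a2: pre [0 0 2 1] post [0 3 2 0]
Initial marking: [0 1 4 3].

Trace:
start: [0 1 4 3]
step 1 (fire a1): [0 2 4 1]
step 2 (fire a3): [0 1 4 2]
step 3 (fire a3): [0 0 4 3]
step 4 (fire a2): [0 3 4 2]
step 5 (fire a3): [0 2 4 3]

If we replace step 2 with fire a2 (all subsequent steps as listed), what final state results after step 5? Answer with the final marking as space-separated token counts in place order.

0 6 4 1

(re-executing from step 2 with the substitution; state before step 2: [0 2 4 1])
step 2 (fire a2): [0 5 4 0]
step 3 (fire a3): [0 4 4 1]
step 4 (fire a2): [0 7 4 0]
step 5 (fire a3): [0 6 4 1]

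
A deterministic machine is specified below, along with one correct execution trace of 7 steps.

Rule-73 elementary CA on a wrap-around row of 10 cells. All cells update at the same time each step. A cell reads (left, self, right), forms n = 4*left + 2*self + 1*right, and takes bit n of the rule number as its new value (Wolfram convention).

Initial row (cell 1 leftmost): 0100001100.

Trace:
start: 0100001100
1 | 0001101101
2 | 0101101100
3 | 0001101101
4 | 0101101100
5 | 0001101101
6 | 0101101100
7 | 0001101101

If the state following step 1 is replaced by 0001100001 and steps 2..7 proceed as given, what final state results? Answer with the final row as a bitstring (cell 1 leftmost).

0001101101

state after step 1 := 0001100001
2 | 0101101100
3 | 0001101101
4 | 0101101100
5 | 0001101101
6 | 0101101100
7 | 0001101101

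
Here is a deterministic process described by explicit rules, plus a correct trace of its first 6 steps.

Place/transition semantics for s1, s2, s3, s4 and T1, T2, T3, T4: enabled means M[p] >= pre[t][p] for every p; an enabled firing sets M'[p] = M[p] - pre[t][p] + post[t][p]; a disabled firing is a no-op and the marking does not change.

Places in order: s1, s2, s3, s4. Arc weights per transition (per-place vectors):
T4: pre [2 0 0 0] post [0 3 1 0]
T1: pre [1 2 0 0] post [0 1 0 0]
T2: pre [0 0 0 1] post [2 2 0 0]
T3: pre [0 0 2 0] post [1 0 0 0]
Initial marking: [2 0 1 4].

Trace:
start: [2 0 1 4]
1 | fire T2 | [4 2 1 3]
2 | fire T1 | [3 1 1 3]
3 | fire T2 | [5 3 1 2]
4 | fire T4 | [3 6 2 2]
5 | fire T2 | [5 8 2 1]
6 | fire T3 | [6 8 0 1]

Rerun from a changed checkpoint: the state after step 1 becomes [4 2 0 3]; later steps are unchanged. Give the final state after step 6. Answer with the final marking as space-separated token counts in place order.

5 8 1 1

state after step 1 := [4 2 0 3]
2 | fire T1 | [3 1 0 3]
3 | fire T2 | [5 3 0 2]
4 | fire T4 | [3 6 1 2]
5 | fire T2 | [5 8 1 1]
6 | fire T3 | [5 8 1 1]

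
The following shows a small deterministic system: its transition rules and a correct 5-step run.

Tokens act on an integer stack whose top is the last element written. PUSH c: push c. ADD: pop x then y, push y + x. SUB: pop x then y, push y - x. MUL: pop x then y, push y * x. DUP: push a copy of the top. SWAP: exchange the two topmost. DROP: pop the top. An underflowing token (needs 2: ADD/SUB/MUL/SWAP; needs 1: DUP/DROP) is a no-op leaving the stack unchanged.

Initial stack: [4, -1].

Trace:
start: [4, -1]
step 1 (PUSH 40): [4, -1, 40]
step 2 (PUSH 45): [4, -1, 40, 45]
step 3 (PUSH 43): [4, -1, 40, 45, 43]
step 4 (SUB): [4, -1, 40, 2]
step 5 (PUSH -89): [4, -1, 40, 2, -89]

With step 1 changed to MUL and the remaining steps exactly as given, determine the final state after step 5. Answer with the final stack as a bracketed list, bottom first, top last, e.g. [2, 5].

(re-executing from step 1 with the substitution; state before step 1: [4, -1])
step 1 (MUL): [-4]
step 2 (PUSH 45): [-4, 45]
step 3 (PUSH 43): [-4, 45, 43]
step 4 (SUB): [-4, 2]
step 5 (PUSH -89): [-4, 2, -89]

[-4, 2, -89]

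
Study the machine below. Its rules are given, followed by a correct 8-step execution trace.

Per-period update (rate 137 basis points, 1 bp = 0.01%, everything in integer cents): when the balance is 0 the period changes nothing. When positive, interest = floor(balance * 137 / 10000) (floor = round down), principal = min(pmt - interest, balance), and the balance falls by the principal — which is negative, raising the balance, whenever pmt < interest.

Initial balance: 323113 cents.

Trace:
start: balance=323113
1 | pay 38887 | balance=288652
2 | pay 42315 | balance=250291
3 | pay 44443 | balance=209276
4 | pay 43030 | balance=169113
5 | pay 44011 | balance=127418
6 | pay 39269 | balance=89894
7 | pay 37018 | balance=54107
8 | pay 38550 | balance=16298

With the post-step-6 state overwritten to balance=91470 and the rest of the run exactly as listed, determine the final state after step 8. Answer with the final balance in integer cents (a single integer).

state after step 6 := balance=91470
7 | pay 37018 | balance=55705
8 | pay 38550 | balance=17918

17918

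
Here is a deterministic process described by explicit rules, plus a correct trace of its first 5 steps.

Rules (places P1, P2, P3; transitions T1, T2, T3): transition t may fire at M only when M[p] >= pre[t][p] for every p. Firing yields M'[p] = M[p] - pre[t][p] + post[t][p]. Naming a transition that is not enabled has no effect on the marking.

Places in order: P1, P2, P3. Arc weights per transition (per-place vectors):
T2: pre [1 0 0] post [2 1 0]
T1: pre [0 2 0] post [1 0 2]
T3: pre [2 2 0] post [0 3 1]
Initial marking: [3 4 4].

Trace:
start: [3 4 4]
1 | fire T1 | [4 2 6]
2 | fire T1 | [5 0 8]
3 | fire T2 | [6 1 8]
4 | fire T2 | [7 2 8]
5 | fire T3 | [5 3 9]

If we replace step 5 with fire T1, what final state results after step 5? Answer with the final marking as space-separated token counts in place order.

8 0 10

(re-executing from step 5 with the substitution; state before step 5: [7 2 8])
5 | fire T1 | [8 0 10]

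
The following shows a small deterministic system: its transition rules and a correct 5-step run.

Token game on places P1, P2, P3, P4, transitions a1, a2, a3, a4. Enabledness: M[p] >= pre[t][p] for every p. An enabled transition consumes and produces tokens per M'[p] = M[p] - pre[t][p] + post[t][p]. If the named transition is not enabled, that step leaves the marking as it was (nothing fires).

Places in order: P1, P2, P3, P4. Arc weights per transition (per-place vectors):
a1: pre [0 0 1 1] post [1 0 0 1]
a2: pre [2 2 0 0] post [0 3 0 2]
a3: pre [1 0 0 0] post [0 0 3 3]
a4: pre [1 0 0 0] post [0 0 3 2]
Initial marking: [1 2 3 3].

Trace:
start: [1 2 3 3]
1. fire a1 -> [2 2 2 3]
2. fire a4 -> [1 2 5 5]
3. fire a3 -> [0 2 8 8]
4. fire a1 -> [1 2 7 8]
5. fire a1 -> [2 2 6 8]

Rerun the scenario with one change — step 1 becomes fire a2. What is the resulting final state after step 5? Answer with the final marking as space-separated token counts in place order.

2 2 4 5

(re-executing from step 1 with the substitution; state before step 1: [1 2 3 3])
1. fire a2 -> [1 2 3 3]
2. fire a4 -> [0 2 6 5]
3. fire a3 -> [0 2 6 5]
4. fire a1 -> [1 2 5 5]
5. fire a1 -> [2 2 4 5]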